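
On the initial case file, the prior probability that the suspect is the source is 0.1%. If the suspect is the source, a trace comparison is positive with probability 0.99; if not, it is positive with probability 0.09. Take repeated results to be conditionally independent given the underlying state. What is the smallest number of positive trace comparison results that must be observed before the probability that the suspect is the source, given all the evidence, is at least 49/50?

Prior odds = 0.001/0.999 = 1/999.
Likelihood ratio of a positive = 0.99/0.09 = 11.
Target posterior odds = 0.98/0.02 = 49.
Require 11ⁿ ≥ 49 ÷ (1/999) = 48951.
11⁴ = 14641 falls short of 48951 but 11⁵ = 161051 reaches it, so n = 5.

5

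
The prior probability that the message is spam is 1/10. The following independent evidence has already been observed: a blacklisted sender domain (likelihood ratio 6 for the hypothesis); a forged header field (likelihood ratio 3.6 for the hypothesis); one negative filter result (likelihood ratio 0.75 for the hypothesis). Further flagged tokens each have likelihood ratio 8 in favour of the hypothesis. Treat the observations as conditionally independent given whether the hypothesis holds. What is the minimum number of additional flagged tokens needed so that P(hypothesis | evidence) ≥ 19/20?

2

Prior odds = 0.1/0.9 = 1/9.
Combined Bayes factor of the evidence already in hand = 6 × 3.6 × 0.75 = 16.2.
Odds after that evidence = (1/9) × 16.2 = 1.8.
Target odds = 0.95/0.05 = 19.
Need 8ⁿ ≥ 19 ÷ 1.8 = 95/9.
8¹ = 8 falls short of 95/9 but 8² = 64 reaches it, so n = 2.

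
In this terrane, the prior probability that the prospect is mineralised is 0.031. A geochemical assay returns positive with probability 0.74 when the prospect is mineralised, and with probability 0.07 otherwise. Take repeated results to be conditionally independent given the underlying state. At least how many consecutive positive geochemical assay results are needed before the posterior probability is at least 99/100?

4

Prior odds = 0.031/0.969 = 31/969.
Likelihood ratio of a positive result = 0.74/0.07 = 74/7.
Target odds: 0.99 ÷ 0.01 = 99.
Require (74/7)ⁿ ≥ 99 ÷ (31/969) = 95931/31.
(74/7)³ = 405224/343 falls short of 95931/31 but (74/7)⁴ = 29986576/2401 reaches it, so n = 4.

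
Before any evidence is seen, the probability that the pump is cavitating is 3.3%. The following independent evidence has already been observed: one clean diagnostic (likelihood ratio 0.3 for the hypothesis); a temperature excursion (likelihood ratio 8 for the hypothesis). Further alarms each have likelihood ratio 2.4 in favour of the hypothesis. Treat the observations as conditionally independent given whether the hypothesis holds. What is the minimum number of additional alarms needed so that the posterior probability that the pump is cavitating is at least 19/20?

7

Prior odds = 0.033/0.967 = 33/967.
Combined Bayes factor of the evidence already in hand = 0.3 × 8 = 2.4.
Odds after that evidence = (33/967) × 2.4 = 396/4835.
Target odds = 0.95/0.05 = 19.
Need 2.4ⁿ ≥ 19 ÷ (396/4835) = 91865/396.
2.4⁶ = 2985984/15625 falls short of 91865/396 but 2.4⁷ = 35831808/78125 reaches it, so n = 7.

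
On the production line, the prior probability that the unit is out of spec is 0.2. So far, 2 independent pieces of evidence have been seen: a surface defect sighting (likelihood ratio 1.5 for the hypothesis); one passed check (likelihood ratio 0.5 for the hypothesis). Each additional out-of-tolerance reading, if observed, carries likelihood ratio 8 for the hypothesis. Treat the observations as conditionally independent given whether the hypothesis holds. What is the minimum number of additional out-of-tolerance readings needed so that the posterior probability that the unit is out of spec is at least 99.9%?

Prior odds = 0.2/0.8 = 0.25.
Combined Bayes factor of the evidence already in hand = 1.5 × 0.5 = 0.75.
Odds after that evidence = 0.25 × 0.75 = 0.1875.
Target odds = 0.999/0.001 = 999.
Need 8ⁿ ≥ 999 ÷ 0.1875 = 5328.
8⁴ = 4096 falls short of 5328 but 8⁵ = 32768 reaches it, so n = 5.

5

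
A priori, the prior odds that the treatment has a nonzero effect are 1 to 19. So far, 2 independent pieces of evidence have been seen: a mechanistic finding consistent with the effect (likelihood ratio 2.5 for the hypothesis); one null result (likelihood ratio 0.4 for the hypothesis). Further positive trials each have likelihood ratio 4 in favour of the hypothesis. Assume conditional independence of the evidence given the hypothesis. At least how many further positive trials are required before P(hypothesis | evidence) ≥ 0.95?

Prior odds = 1/19.
Combined Bayes factor of the evidence already in hand = 2.5 × 0.4 = 1.
Odds after that evidence = (1/19) × 1 = 1/19.
Target odds = 0.95/0.05 = 19.
Need 4ⁿ ≥ 19 ÷ (1/19) = 361.
4⁴ = 256 falls short of 361 but 4⁵ = 1024 reaches it, so n = 5.

5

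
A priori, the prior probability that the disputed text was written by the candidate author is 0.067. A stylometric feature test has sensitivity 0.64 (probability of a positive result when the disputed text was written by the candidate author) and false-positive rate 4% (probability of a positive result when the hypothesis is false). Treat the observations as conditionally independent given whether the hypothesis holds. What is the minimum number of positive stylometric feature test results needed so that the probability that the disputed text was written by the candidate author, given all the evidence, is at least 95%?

3

Prior odds = 0.067/0.933 = 67/933.
Likelihood ratio of a positive result = 0.64/0.04 = 16.
Target posterior odds = 0.95/0.05 = 19.
Need (67/933) × 16ⁿ ≥ 19, i.e. 16ⁿ ≥ 17727/67.
16² = 256 falls short of 17727/67 but 16³ = 4096 reaches it, so n = 3.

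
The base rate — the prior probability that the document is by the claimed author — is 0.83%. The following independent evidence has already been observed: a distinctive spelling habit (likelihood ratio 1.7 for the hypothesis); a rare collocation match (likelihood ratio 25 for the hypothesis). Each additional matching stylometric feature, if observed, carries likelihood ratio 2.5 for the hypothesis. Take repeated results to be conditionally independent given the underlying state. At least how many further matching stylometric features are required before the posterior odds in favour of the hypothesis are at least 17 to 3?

Prior odds = 0.0083/0.9917 = 83/9917.
Combined Bayes factor of the evidence already in hand = 1.7 × 25 = 42.5.
Odds after that evidence = (83/9917) × 42.5 = 7055/19834.
Target odds = 17/3.
Need 2.5ⁿ ≥ 17/3 ÷ (7055/19834) = 19834/1245.
2.5³ = 15.625 falls short of 19834/1245 but 2.5⁴ = 39.0625 reaches it, so n = 4.

4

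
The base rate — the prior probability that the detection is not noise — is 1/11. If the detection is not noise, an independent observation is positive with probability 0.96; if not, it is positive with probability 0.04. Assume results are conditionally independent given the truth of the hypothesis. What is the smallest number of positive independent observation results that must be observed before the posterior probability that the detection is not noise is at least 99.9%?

3

Prior odds = (1/11)/(10/11) = 0.1.
Likelihood ratio of a positive = 0.96/0.04 = 24.
Target odds: 0.999 ÷ 0.001 = 999.
Need 0.1 × 24ⁿ ≥ 999, i.e. 24ⁿ ≥ 9990.
24² = 576 falls short of 9990 but 24³ = 13824 reaches it, so n = 3.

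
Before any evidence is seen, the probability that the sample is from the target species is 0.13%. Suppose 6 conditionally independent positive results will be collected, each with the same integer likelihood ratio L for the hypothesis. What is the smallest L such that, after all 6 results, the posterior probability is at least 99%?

Prior odds = 0.0013/0.9987 = 13/9987.
Target odds = 0.99/0.01 = 99.
Need L⁶ ≥ 99 ÷ (13/9987) = 988713/13.
6⁶ = 46656 < 988713/13 ≤ 117649 = 7⁶, so L = 7.

7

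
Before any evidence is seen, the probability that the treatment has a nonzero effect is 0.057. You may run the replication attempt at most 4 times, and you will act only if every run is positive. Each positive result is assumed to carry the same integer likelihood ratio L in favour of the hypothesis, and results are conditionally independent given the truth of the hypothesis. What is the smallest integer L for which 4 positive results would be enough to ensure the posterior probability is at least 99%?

Prior odds = 0.057/0.943 = 57/943.
Target odds = 0.99/0.01 = 99.
Need L⁴ ≥ 99 ÷ (57/943) = 31119/19.
6⁴ = 1296 < 31119/19 ≤ 2401 = 7⁴, so L = 7.

7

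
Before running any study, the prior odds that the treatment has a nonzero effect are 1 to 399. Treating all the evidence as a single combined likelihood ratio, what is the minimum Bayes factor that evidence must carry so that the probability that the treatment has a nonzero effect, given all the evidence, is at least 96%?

Prior odds = 1/399.
Target odds = 0.96/0.04 = 24.
Required Bayes factor = 24 ÷ (1/399) = 9576.

9576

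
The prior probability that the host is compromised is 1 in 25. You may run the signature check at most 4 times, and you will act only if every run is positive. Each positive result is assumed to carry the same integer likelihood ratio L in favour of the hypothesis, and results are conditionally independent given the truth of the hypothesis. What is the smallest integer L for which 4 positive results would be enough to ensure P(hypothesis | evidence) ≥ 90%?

Prior odds = 0.04/0.96 = 1/24.
Target odds = 0.9/0.1 = 9.
Need L⁴ ≥ 9 ÷ (1/24) = 216.
3⁴ = 81 < 216 ≤ 256 = 4⁴, so L = 4.

4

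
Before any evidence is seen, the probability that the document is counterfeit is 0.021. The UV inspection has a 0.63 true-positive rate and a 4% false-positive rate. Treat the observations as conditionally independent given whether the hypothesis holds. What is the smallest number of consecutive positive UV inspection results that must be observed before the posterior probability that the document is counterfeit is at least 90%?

3

Prior odds: 0.021 ÷ 0.979 = 21/979.
Likelihood ratio of a positive result = 0.63/0.04 = 15.75.
Target posterior odds = 0.9/0.1 = 9.
Require 15.75ⁿ ≥ 9 ÷ (21/979) = 2937/7.
15.75² = 248.0625 falls short of 2937/7 but 15.75³ = 3906.984375 reaches it, so n = 3.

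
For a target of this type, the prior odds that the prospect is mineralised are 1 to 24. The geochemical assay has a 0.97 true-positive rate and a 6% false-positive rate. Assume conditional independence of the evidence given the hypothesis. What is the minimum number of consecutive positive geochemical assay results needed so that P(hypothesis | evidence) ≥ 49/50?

Prior odds = 1/24.
Likelihood ratio of a positive result = 0.97/0.06 = 97/6.
Target odds: 0.98 ÷ 0.02 = 49.
Require (97/6)ⁿ ≥ 49 ÷ (1/24) = 1176.
(97/6)² = 9409/36 falls short of 1176 but (97/6)³ = 912673/216 reaches it, so n = 3.

3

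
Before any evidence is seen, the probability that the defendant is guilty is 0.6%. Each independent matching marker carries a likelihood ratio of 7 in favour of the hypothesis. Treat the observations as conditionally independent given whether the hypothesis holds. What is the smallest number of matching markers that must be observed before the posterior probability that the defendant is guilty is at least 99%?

5

Prior odds = 0.006/0.994 = 3/497.
Likelihood ratio per matching marker = 7.
Target posterior odds = 0.99/0.01 = 99.
Need (3/497) × 7ⁿ ≥ 99, i.e. 7ⁿ ≥ 16401.
7⁴ = 2401 falls short of 16401 but 7⁵ = 16807 reaches it, so n = 5.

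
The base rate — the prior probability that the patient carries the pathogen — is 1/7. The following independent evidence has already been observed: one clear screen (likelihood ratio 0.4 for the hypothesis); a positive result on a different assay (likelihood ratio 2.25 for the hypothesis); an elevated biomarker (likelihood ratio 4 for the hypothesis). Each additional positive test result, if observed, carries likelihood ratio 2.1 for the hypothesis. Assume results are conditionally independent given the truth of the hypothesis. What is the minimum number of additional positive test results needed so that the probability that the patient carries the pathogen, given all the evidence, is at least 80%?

Prior odds = (1/7)/(6/7) = 1/6.
Combined Bayes factor of the evidence already in hand = 0.4 × 2.25 × 4 = 3.6.
Odds after that evidence = (1/6) × 3.6 = 0.6.
Target odds = 0.8/0.2 = 4.
Need 2.1ⁿ ≥ 4 ÷ 0.6 = 20/3.
2.1² = 4.41 falls short of 20/3 but 2.1³ = 9.261 reaches it, so n = 3.

3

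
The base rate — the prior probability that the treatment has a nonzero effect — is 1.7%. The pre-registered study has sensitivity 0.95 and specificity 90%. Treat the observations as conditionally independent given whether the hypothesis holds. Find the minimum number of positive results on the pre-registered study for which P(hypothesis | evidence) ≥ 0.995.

Prior odds = 0.017/0.983 = 17/983.
False-positive rate = 1 − 0.9 = 0.1; likelihood ratio of a positive = 0.95/0.1 = 9.5.
Target odds: 0.995 ÷ 0.005 = 199.
Need (17/983) × 9.5ⁿ ≥ 199, i.e. 9.5ⁿ ≥ 195617/17.
9.5⁴ = 8145.0625 falls short of 195617/17 but 9.5⁵ = 77378.09375 reaches it, so n = 5.

5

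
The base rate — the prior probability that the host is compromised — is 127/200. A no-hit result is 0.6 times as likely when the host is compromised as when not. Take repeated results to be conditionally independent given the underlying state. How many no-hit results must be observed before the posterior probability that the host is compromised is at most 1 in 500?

Prior odds: 0.635 ÷ 0.365 = 127/73.
Likelihood ratio per no-hit result = 0.6.
Target posterior odds = 0.002/0.998 = 1/499.
Need (127/73) × 0.6ⁿ ≤ 1/499, i.e. 0.6ⁿ ≤ 73/63373.
0.6¹³ ≈0.00130607 is still above 73/63373 but 0.6¹⁴ ≈0.000783642 is at or below it, so n = 14.

14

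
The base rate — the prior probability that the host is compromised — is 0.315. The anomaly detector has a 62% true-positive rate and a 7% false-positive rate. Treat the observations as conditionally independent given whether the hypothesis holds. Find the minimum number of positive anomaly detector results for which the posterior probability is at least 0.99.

Prior odds: 0.315 ÷ 0.685 = 63/137.
Likelihood ratio of a positive result = 0.62/0.07 = 62/7.
Target posterior odds = 0.99/0.01 = 99.
Require (62/7)ⁿ ≥ 99 ÷ (63/137) = 1507/7.
(62/7)² = 3844/49 falls short of 1507/7 but (62/7)³ = 238328/343 reaches it, so n = 3.

3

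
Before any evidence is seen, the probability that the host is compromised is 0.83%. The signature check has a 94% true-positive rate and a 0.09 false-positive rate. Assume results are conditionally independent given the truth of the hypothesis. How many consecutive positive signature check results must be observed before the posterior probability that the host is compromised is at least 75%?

3

Prior odds = 0.0083/0.9917 = 83/9917.
Likelihood ratio of a positive result = 0.94/0.09 = 94/9.
Target posterior odds = 0.75/0.25 = 3.
Need (83/9917) × (94/9)ⁿ ≥ 3, i.e. (94/9)ⁿ ≥ 29751/83.
(94/9)² = 8836/81 falls short of 29751/83 but (94/9)³ = 830584/729 reaches it, so n = 3.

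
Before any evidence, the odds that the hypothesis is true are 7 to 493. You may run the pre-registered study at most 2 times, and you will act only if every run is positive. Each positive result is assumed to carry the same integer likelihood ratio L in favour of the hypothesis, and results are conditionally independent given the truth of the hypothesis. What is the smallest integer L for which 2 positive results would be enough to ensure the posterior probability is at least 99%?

84

Prior odds = 7/493.
Target odds = 0.99/0.01 = 99.
Need L² ≥ 99 ÷ (7/493) = 48807/7.
83² = 6889 < 48807/7 ≤ 7056 = 84², so L = 84.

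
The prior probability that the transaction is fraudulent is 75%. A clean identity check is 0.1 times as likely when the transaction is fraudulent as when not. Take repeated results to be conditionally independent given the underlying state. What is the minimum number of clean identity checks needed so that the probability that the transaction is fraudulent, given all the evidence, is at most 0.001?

4

Prior odds = 0.75/0.25 = 3.
Likelihood ratio per clean identity check = 0.1.
Target odds: 0.001 ÷ 0.999 = 1/999.
Need 3 × 0.1ⁿ ≤ 1/999, i.e. 0.1ⁿ ≤ 1/2997.
0.1³ = 0.001 is still above 1/2997 but 0.1⁴ = 0.0001 is at or below it, so n = 4.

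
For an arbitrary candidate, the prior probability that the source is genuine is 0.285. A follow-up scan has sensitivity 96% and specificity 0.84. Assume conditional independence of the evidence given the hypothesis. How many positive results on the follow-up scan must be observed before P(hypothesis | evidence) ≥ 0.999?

Prior odds: 0.285 ÷ 0.715 = 57/143.
False-positive rate = 1 − 0.84 = 0.16; likelihood ratio of a positive = 0.96/0.16 = 6.
Target odds: 0.999 ÷ 0.001 = 999.
Require 6ⁿ ≥ 999 ÷ (57/143) = 47619/19.
6⁴ = 1296 falls short of 47619/19 but 6⁵ = 7776 reaches it, so n = 5.

5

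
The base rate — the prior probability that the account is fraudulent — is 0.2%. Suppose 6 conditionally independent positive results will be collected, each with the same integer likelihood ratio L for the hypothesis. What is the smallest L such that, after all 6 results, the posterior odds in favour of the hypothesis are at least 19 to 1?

Prior odds = 0.002/0.998 = 1/499.
Target odds = 19.
Need L⁶ ≥ 19 ÷ (1/499) = 9481.
4⁶ = 4096 < 9481 ≤ 15625 = 5⁶, so L = 5.

5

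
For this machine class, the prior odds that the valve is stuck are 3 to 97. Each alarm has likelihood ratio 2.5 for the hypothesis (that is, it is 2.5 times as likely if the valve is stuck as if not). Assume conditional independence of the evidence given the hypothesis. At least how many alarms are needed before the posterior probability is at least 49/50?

9

Prior odds = 3/97.
Likelihood ratio per alarm = 2.5.
Target odds: 0.98 ÷ 0.02 = 49.
Need (3/97) × 2.5ⁿ ≥ 49, i.e. 2.5ⁿ ≥ 4753/3.
2.5⁸ = 390625/256 falls short of 4753/3 but 2.5⁹ = 1953125/512 reaches it, so n = 9.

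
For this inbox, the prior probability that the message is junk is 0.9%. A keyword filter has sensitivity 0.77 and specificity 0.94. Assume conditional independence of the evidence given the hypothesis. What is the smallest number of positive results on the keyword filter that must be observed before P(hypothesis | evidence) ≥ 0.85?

3

Prior odds: 0.009 ÷ 0.991 = 9/991.
False-positive rate = 1 − 0.94 = 0.06; likelihood ratio of a positive = 0.77/0.06 = 77/6.
Target odds: 0.85 ÷ 0.15 = 17/3.
Require (77/6)ⁿ ≥ 17/3 ÷ (9/991) = 16847/27.
(77/6)² = 5929/36 falls short of 16847/27 but (77/6)³ = 456533/216 reaches it, so n = 3.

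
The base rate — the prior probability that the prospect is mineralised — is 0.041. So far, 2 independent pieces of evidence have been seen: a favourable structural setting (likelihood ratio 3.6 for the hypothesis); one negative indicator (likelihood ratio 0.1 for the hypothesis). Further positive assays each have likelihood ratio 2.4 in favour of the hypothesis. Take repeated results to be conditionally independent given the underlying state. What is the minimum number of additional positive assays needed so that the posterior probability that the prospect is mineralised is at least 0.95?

Prior odds = 0.041/0.959 = 41/959.
Combined Bayes factor of the evidence already in hand = 3.6 × 0.1 = 0.36.
Odds after that evidence = (41/959) × 0.36 = 369/23975.
Target odds = 0.95/0.05 = 19.
Need 2.4ⁿ ≥ 19 ÷ (369/23975) = 455525/369.
2.4⁸ = 429981696/390625 falls short of 455525/369 but 2.4⁹ ≈2641.81 reaches it, so n = 9.

9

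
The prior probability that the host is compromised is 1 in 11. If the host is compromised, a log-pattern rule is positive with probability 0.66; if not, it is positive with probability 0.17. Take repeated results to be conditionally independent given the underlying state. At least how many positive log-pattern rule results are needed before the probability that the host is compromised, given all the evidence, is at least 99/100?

Prior odds = (1/11)/(10/11) = 0.1.
Likelihood ratio of a positive = 0.66/0.17 = 66/17.
Target odds: 0.99 ÷ 0.01 = 99.
Require (66/17)ⁿ ≥ 99 ÷ 0.1 = 990.
(66/17)⁵ ≈882.013 falls short of 990 but (66/17)⁶ ≈3424.29 reaches it, so n = 6.

6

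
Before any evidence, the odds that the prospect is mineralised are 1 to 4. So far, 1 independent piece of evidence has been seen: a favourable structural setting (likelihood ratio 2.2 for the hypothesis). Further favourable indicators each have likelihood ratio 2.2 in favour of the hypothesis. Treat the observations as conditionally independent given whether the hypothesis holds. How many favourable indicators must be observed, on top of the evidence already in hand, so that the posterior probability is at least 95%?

Prior odds = 0.25.
Bayes factor of the evidence already in hand = 2.2.
Odds after that evidence = 0.25 × 2.2 = 0.55.
Target odds = 0.95/0.05 = 19.
Need 2.2ⁿ ≥ 19 ÷ 0.55 = 380/11.
2.2⁴ = 23.4256 falls short of 380/11 but 2.2⁵ = 51.53632 reaches it, so n = 5.

5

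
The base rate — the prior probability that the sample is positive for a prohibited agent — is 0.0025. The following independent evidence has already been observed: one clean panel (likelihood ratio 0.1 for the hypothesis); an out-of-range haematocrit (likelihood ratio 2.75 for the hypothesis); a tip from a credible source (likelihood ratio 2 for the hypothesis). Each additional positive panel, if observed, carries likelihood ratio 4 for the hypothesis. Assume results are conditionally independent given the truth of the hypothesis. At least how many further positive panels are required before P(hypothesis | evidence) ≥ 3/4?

Prior odds = 0.0025/0.9975 = 1/399.
Combined Bayes factor of the evidence already in hand = 0.1 × 2.75 × 2 = 0.55.
Odds after that evidence = (1/399) × 0.55 = 11/7980.
Target odds = 0.75/0.25 = 3.
Need 4ⁿ ≥ 3 ÷ (11/7980) = 23940/11.
4⁵ = 1024 falls short of 23940/11 but 4⁶ = 4096 reaches it, so n = 6.

6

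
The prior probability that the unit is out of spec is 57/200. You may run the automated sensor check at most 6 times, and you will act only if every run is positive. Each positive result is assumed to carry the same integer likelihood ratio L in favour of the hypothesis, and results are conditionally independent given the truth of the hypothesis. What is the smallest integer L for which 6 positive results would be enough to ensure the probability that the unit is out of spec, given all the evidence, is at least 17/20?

2

Prior odds = 0.285/0.715 = 57/143.
Target odds = 0.85/0.15 = 17/3.
Need L⁶ ≥ 17/3 ÷ (57/143) = 2431/171.
1⁶ = 1 < 2431/171 ≤ 64 = 2⁶, so L = 2.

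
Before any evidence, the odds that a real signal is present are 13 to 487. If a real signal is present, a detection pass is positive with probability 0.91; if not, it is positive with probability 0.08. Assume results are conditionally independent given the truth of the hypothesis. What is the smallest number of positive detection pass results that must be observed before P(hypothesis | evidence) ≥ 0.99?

Prior odds = 13/487.
Likelihood ratio of a positive = 0.91/0.08 = 11.375.
Target posterior odds = 0.99/0.01 = 99.
Require 11.375ⁿ ≥ 99 ÷ (13/487) = 48213/13.
11.375³ = 753571/512 falls short of 48213/13 but 11.375⁴ = 68574961/4096 reaches it, so n = 4.

4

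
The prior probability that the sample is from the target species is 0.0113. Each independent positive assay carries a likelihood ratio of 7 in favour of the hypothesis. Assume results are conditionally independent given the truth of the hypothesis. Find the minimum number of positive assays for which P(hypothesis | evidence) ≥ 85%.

4

Prior odds = 0.0113/0.9887 = 113/9887.
Likelihood ratio per positive assay = 7.
Target posterior odds = 0.85/0.15 = 17/3.
Require 7ⁿ ≥ 17/3 ÷ (113/9887) = 168079/339.
7³ = 343 falls short of 168079/339 but 7⁴ = 2401 reaches it, so n = 4.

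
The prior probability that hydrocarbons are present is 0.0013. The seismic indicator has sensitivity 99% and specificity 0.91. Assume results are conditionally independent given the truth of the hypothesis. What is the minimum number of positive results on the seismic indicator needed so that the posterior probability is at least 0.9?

4

Prior odds: 0.0013 ÷ 0.9987 = 13/9987.
False-positive rate = 1 − 0.91 = 0.09; likelihood ratio of a positive = 0.99/0.09 = 11.
Target posterior odds = 0.9/0.1 = 9.
Need (13/9987) × 11ⁿ ≥ 9, i.e. 11ⁿ ≥ 89883/13.
11³ = 1331 falls short of 89883/13 but 11⁴ = 14641 reaches it, so n = 4.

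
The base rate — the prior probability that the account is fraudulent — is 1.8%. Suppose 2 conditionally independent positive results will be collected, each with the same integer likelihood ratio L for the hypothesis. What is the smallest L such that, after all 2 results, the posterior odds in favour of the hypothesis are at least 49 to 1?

Prior odds = 0.018/0.982 = 9/491.
Target odds = 49.
Need L² ≥ 49 ÷ (9/491) = 24059/9.
51² = 2601 < 24059/9 ≤ 2704 = 52², so L = 52.

52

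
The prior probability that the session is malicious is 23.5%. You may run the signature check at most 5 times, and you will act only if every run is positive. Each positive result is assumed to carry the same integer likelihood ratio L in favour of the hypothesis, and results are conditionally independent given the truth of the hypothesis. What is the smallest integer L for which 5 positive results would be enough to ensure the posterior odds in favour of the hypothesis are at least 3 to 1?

Prior odds = 0.235/0.765 = 47/153.
Target odds = 3.
Need L⁵ ≥ 3 ÷ (47/153) = 459/47.
1⁵ = 1 < 459/47 ≤ 32 = 2⁵, so L = 2.

2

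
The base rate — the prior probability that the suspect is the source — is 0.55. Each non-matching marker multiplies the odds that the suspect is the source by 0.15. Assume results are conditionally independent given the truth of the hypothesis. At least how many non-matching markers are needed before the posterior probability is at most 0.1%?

4

Prior odds = 0.55/0.45 = 11/9.
Likelihood ratio per non-matching marker = 0.15.
Target posterior odds = 0.001/0.999 = 1/999.
Require 0.15ⁿ ≤ 1/999 ÷ (11/9) = 1/1221.
0.15³ = 0.003375 is still above 1/1221 but 0.15⁴ = 81/160000 is at or below it, so n = 4.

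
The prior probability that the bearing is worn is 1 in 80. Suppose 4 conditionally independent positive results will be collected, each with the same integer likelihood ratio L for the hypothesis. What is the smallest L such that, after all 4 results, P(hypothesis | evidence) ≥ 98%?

Prior odds = 0.0125/0.9875 = 1/79.
Target odds = 0.98/0.02 = 49.
Need L⁴ ≥ 49 ÷ (1/79) = 3871.
7⁴ = 2401 < 3871 ≤ 4096 = 8⁴, so L = 8.

8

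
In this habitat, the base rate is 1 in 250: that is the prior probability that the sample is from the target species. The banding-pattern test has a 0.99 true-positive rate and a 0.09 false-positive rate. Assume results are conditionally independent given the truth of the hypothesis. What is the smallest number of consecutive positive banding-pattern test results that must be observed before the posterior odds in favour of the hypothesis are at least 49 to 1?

4

Prior odds: 0.004 ÷ 0.996 = 1/249.
Likelihood ratio of a positive result = 0.99/0.09 = 11.
Target odds = 49.
Need (1/249) × 11ⁿ ≥ 49, i.e. 11ⁿ ≥ 12201.
11³ = 1331 falls short of 12201 but 11⁴ = 14641 reaches it, so n = 4.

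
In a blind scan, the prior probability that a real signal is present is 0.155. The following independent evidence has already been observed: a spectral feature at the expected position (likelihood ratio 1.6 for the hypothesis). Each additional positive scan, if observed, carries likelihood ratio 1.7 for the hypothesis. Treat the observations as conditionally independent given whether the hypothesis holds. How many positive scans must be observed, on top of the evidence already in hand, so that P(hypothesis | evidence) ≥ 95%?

Prior odds = 0.155/0.845 = 31/169.
Bayes factor of the evidence already in hand = 1.6.
Odds after that evidence = (31/169) × 1.6 = 248/845.
Target odds = 0.95/0.05 = 19.
Need 1.7ⁿ ≥ 19 ÷ (248/845) = 16055/248.
1.7⁷ = 410338673/10000000 falls short of 16055/248 but 1.7⁸ ≈69.7576 reaches it, so n = 8.

8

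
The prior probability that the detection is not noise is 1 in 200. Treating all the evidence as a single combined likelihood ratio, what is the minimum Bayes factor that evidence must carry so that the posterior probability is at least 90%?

Prior odds = 0.005/0.995 = 1/199.
Target odds = 0.9/0.1 = 9.
Required Bayes factor = 9 ÷ (1/199) = 1791.

1791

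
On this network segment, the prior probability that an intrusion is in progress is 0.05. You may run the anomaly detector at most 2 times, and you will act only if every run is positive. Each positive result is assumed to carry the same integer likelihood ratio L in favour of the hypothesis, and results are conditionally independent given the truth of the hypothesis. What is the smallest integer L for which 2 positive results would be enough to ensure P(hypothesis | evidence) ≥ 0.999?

Prior odds = 0.05/0.95 = 1/19.
Target odds = 0.999/0.001 = 999.
Need L² ≥ 999 ÷ (1/19) = 18981.
137² = 18769 < 18981 ≤ 19044 = 138², so L = 138.

138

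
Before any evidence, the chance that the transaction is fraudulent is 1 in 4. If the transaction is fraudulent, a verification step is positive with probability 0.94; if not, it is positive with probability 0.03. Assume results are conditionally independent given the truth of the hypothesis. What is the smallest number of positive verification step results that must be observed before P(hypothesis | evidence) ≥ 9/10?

Prior odds = 0.25/0.75 = 1/3.
Likelihood ratio of a positive = 0.94/0.03 = 94/3.
Target posterior odds = 0.9/0.1 = 9.
Require (94/3)ⁿ ≥ 9 ÷ (1/3) = 27.
(94/3)¹ = 94/3, which meets the required 27; so n = 1.

1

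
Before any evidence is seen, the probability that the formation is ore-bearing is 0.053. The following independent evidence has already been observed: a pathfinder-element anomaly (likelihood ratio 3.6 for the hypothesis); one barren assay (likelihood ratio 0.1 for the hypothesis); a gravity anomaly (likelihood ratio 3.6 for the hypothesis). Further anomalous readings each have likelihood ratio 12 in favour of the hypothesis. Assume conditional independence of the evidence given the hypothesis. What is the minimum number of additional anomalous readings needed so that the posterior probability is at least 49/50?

Prior odds = 0.053/0.947 = 53/947.
Combined Bayes factor of the evidence already in hand = 3.6 × 0.1 × 3.6 = 1.296.
Odds after that evidence = (53/947) × 1.296 = 8586/118375.
Target odds = 0.98/0.02 = 49.
Need 12ⁿ ≥ 49 ÷ (8586/118375) = 5800375/8586.
12² = 144 falls short of 5800375/8586 but 12³ = 1728 reaches it, so n = 3.

3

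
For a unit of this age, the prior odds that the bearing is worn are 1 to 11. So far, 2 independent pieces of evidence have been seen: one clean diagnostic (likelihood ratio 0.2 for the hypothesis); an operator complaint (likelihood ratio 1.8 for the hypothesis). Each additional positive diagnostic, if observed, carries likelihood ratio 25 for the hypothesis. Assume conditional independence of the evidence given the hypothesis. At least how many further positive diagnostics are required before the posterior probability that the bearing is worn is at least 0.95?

2

Prior odds = 1/11.
Combined Bayes factor of the evidence already in hand = 0.2 × 1.8 = 0.36.
Odds after that evidence = (1/11) × 0.36 = 9/275.
Target odds = 0.95/0.05 = 19.
Need 25ⁿ ≥ 19 ÷ (9/275) = 5225/9.
25¹ = 25 falls short of 5225/9 but 25² = 625 reaches it, so n = 2.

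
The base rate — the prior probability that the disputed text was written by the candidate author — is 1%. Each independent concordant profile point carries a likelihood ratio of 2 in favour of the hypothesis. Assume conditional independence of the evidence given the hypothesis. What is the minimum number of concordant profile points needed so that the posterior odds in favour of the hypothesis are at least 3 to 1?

Prior odds: 0.01 ÷ 0.99 = 1/99.
Likelihood ratio per concordant profile point = 2.
Target odds = 3.
Need (1/99) × 2ⁿ ≥ 3, i.e. 2ⁿ ≥ 297.
2⁸ = 256 falls short of 297 but 2⁹ = 512 reaches it, so n = 9.

9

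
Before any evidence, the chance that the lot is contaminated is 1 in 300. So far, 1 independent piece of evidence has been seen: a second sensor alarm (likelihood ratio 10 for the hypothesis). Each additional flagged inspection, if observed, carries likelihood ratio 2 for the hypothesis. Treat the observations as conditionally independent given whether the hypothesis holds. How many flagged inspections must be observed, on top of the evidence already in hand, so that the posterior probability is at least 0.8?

7

Prior odds = (1/300)/(299/300) = 1/299.
Bayes factor of the evidence already in hand = 10.
Odds after that evidence = (1/299) × 10 = 10/299.
Target odds = 0.8/0.2 = 4.
Need 2ⁿ ≥ 4 ÷ (10/299) = 119.6.
2⁶ = 64 falls short of 119.6 but 2⁷ = 128 reaches it, so n = 7.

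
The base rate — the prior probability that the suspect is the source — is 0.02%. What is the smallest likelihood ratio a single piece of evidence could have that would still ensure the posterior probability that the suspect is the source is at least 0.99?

494901

Prior odds = 0.0002/0.9998 = 1/4999.
Target odds = 0.99/0.01 = 99.
Required Bayes factor = 99 ÷ (1/4999) = 494901.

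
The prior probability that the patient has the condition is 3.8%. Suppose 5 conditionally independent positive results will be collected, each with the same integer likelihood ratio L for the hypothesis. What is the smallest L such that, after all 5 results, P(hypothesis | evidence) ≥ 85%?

3

Prior odds = 0.038/0.962 = 19/481.
Target odds = 0.85/0.15 = 17/3.
Need L⁵ ≥ 17/3 ÷ (19/481) = 8177/57.
2⁵ = 32 < 8177/57 ≤ 243 = 3⁵, so L = 3.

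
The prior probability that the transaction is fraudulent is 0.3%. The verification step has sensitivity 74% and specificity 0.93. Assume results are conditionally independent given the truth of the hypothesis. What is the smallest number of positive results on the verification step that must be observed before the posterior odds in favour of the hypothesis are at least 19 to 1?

4

Prior odds = 0.003/0.997 = 3/997.
False-positive rate = 1 − 0.93 = 0.07; likelihood ratio of a positive = 0.74/0.07 = 74/7.
Target odds = 19.
Require (74/7)ⁿ ≥ 19 ÷ (3/997) = 18943/3.
(74/7)³ = 405224/343 falls short of 18943/3 but (74/7)⁴ = 29986576/2401 reaches it, so n = 4.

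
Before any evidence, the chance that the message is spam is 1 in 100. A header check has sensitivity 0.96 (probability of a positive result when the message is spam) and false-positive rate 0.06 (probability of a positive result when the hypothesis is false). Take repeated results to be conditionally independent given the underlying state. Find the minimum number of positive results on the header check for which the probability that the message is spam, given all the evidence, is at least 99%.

Prior odds = 0.01/0.99 = 1/99.
Likelihood ratio of a positive result = 0.96/0.06 = 16.
Target posterior odds = 0.99/0.01 = 99.
Need (1/99) × 16ⁿ ≥ 99, i.e. 16ⁿ ≥ 9801.
16³ = 4096 falls short of 9801 but 16⁴ = 65536 reaches it, so n = 4.

4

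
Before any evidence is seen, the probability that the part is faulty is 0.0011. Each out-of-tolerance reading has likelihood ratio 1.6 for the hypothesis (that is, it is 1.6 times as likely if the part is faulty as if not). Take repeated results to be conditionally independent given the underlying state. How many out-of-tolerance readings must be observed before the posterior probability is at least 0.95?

21

Prior odds = 0.0011/0.9989 = 11/9989.
Likelihood ratio per out-of-tolerance reading = 1.6.
Target odds: 0.95 ÷ 0.05 = 19.
Need (11/9989) × 1.6ⁿ ≥ 19, i.e. 1.6ⁿ ≥ 189791/11.
1.6²⁰ ≈12089.3 falls short of 189791/11 but 1.6²¹ ≈19342.8 reaches it, so n = 21.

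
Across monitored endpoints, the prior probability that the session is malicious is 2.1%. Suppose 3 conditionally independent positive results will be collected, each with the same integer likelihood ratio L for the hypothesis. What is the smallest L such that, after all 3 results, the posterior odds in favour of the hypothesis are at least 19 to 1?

10

Prior odds = 0.021/0.979 = 21/979.
Target odds = 19.
Need L³ ≥ 19 ÷ (21/979) = 18601/21.
9³ = 729 < 18601/21 ≤ 1000 = 10³, so L = 10.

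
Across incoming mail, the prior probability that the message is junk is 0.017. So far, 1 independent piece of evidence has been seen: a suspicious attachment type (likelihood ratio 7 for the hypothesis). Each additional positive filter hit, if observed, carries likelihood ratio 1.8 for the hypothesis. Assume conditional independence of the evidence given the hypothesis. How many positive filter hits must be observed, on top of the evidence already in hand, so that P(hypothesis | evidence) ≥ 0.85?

Prior odds = 0.017/0.983 = 17/983.
Bayes factor of the evidence already in hand = 7.
Odds after that evidence = (17/983) × 7 = 119/983.
Target odds = 0.85/0.15 = 17/3.
Need 1.8ⁿ ≥ 17/3 ÷ (119/983) = 983/21.
1.8⁶ = 531441/15625 falls short of 983/21 but 1.8⁷ = 4782969/78125 reaches it, so n = 7.

7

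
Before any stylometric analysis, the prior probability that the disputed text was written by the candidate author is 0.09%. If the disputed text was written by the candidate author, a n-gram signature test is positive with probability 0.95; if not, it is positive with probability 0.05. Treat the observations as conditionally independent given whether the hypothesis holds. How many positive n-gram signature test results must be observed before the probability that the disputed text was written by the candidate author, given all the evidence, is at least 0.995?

Prior odds: 0.0009 ÷ 0.9991 = 9/9991.
Likelihood ratio of a positive = 0.95/0.05 = 19.
Target odds: 0.995 ÷ 0.005 = 199.
Require 19ⁿ ≥ 199 ÷ (9/9991) = 1988209/9.
19⁴ = 130321 falls short of 1988209/9 but 19⁵ = 2476099 reaches it, so n = 5.

5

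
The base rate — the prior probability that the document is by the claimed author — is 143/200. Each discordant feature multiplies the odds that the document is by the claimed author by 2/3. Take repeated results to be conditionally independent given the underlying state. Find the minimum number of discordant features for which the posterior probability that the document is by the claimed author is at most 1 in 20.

Prior odds = 0.715/0.285 = 143/57.
Likelihood ratio per discordant feature = 2/3.
Target odds: 0.05 ÷ 0.95 = 1/19.
Require (2/3)ⁿ ≤ 1/19 ÷ (143/57) = 3/143.
(2/3)⁹ = 512/19683 is still above 3/143 but (2/3)¹⁰ = 1024/59049 is at or below it, so n = 10.

10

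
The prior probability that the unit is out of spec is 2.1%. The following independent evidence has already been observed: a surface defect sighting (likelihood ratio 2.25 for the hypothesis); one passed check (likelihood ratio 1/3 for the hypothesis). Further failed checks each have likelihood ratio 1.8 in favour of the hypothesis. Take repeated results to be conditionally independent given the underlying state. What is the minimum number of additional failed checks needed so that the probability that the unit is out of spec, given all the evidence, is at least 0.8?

Prior odds = 0.021/0.979 = 21/979.
Combined Bayes factor of the evidence already in hand = 2.25 × (1/3) = 0.75.
Odds after that evidence = (21/979) × 0.75 = 63/3916.
Target odds = 0.8/0.2 = 4.
Need 1.8ⁿ ≥ 4 ÷ (63/3916) = 15664/63.
1.8⁹ = 387420489/1953125 falls short of 15664/63 but 1.8¹⁰ ≈357.047 reaches it, so n = 10.

10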